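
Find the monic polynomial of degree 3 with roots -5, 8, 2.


A monic polynomial with roots -5, 8, 2 is:
p(x) = (x + 5)(x - 8)(x - 2)
After multiplying by (x + 5): x + 5
After multiplying by (x - 8): x^2 - 3x - 40
After multiplying by (x - 2): x^3 - 5x^2 - 34x + 80

x^3 - 5x^2 - 34x + 80


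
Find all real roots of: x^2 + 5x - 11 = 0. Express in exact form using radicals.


Using the quadratic formula: x = (-b ± sqrt(b^2 - 4ac)) / (2a)
Here a = 1, b = 5, c = -11
Discriminant = b^2 - 4ac = 5^2 - 4(1)(-11) = 25 + 44 = 69
Since discriminant = 69 > 0, there are two real roots.
x = (-5 ± sqrt(69)) / 2
Numerically: x ≈ 1.6533 or x ≈ -6.6533

x = (-5 + sqrt(69)) / 2 or x = (-5 - sqrt(69)) / 2


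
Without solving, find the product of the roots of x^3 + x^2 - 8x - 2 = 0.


By Vieta's formulas for x^3 + bx^2 + cx + d = 0:
  r1 + r2 + r3 = -b/a = -1
  r1*r2 + r1*r3 + r2*r3 = c/a = -8
  r1*r2*r3 = -d/a = 2


Product = 2


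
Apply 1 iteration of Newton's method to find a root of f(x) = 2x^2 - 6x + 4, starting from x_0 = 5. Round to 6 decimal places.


Newton's method: x_(n+1) = x_n - f(x_n)/f'(x_n)
f(x) = 2x^2 - 6x + 4
f'(x) = 4x - 6

Iteration 1:
  f(5.000000) = 24.000000
  f'(5.000000) = 14.000000
  x_1 = 5.000000 - (24.000000)/(14.000000) = 3.285714

x_1 = 3.285714


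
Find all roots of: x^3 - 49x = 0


The constant term is 0, so x = 0 is a root. Factor out x:
  x^2 - 49 = 0
Solve the quadratic x^2 - 49 = 0: discriminant = 0^2 - 4(1)(-49) = 0 + 196 = 196.
sqrt(196) = 14, so x = (0 ± 14)/2: x = 7 or x = -7.
Collecting all roots found:

x = -7, x = 0, x = 7


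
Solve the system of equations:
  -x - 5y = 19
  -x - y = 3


Using Cramer's rule:
Determinant D = (-1)(-1) - (-1)(-5) = 1 - 5 = -4
Dx = (19)(-1) - (3)(-5) = -19 + 15 = -4
Dy = (-1)(3) - (-1)(19) = -3 + 19 = 16
x = Dx/D = -4/-4 = 1
y = Dy/D = 16/-4 = -4

x = 1, y = -4


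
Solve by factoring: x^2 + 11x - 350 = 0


We need two numbers that multiply to -350 and add to 11.
Those numbers are -14 and 25 (since (-14) * 25 = -350 and (-14) + 25 = 11).
So x^2 + 11x - 350 = (x - 14)(x + 25) = 0
Setting each factor to zero: x = 14 or x = -25

x = -25, x = 14


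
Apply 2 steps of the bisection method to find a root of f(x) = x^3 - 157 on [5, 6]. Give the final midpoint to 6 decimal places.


f(x) = x^3 - 157
f(5) = -32 < 0
f(6) = 59 > 0

Step 1: midpoint = (5.000000 + 6.000000)/2 = 5.500000
  f(5.500000) = 9.375000
  f(mid) > 0, so root is in [5.000000, 5.500000]

Step 2: midpoint = (5.000000 + 5.500000)/2 = 5.250000
  f(5.250000) = -12.296875
  f(mid) < 0, so root is in [5.250000, 5.500000]

midpoint = 5.250000


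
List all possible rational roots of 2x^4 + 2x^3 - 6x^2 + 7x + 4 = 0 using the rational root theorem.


Rational root theorem: possible roots are ±p/q where:
  p divides the constant term (4): p ∈ {1, 2, 4}
  q divides the leading coefficient (2): q ∈ {1, 2}

All possible rational roots: -4, -2, -1, -1/2, 1/2, 1, 2, 4

-4, -2, -1, -1/2, 1/2, 1, 2, 4


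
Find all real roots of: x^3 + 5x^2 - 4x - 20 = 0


Let p(x) = x^3 + 5x^2 - 4x - 20. By the rational root theorem (leading coefficient 1), any rational root is an integer divisor of 20: try ±1, ±2, ... in turn.
Test x = 1: value = -18 ≠ 0.
Test x = -1: value = -12 ≠ 0.
Test x = 2: value = 0 ✓, so (x - 2) is a factor.
Synthetic division by (x - 2): bring down 1; 1(2) + 5 = 7; 7(2) - 4 = 10; 10(2) - 20 = 0 → quotient x^2 + 7x + 10, remainder 0.
Solve the quadratic x^2 + 7x + 10 = 0: discriminant = 7^2 - 4(1)(10) = 49 - 40 = 9.
sqrt(9) = 3, so x = (-7 ± 3)/2: x = -2 or x = -5.

x = -5, x = -2, x = 2


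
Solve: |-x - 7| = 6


An absolute value equation |expr| = 6 gives two cases:
Case 1: -x - 7 = 6
  -x = 13, so x = -13
Case 2: -x - 7 = -6
  -x = 1, so x = -1

x = -13, x = -1


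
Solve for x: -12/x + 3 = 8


Subtract 3 from both sides: -12/x = 5
Multiply both sides by x: -12 = 5 * x
Divide by 5: x = -12/5

x = -12/5


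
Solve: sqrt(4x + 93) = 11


Square both sides: 4x + 93 = 11^2 = 121
4x = 121 - 93 = 28
x = 7
Check: sqrt(4*7 + 93) = sqrt(121) = 11 ✓

x = 7


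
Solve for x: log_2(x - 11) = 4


Convert to exponential form: x - 11 = 2^4 = 16
x = 16 + 11 = 27
Check: log_2(27 - 11) = log_2(16) = log_2(16) = 4 ✓

x = 27


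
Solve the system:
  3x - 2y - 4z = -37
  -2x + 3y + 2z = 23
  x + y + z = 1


Using Cramer's rule. Expand each determinant along the first row.
D  = 3*[3*1 - 2*1] - (-2)*[(-2)*1 - 2*1] + (-4)*[(-2)*1 - 3*1]
  = 3*(1) - (-2)*(-4) + (-4)*(-5) = 15
Dx = (-37)*[3*1 - 2*1] - (-2)*[23*1 - 2*1] + (-4)*[23*1 - 3*1]
  = (-37)*(1) - (-2)*(21) + (-4)*(20) = -75
Dy = 3*[23*1 - 2*1] - (-37)*[(-2)*1 - 2*1] + (-4)*[(-2)*1 - 23*1]
  = 3*(21) - (-37)*(-4) + (-4)*(-25) = 15
Dz = 3*[3*1 - 23*1] - (-2)*[(-2)*1 - 23*1] + (-37)*[(-2)*1 - 3*1]
  = 3*(-20) - (-2)*(-25) + (-37)*(-5) = 75
x = Dx/D = -75/15 = -5, y = Dy/D = 15/15 = 1, z = Dz/D = 75/15 = 5
Check eq1: (3)(-5) + (-2)(1) + (-4)(5) = -37 = -37 ✓
Check eq2: (-2)(-5) + (3)(1) + (2)(5) = 23 = 23 ✓
Check eq3: (1)(-5) + (1)(1) + (1)(5) = 1 = 1 ✓

x = -5, y = 1, z = 5


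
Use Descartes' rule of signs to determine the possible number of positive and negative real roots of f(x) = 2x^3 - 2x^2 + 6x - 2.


Descartes' rule of signs:

For positive roots, count sign changes in f(x) = 2x^3 - 2x^2 + 6x - 2:
Signs of coefficients: +, -, +, -
Number of sign changes: 3
Possible positive real roots: 3, 1

For negative roots, examine f(-x) = -2x^3 - 2x^2 - 6x - 2:
Signs of coefficients: -, -, -, -
Number of sign changes: 0
Possible negative real roots: 0

Positive roots: 3 or 1; Negative roots: 0


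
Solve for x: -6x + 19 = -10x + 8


Starting with: -6x + 19 = -10x + 8
Move all x terms to left: (-6 + 10)x = 8 - 19
Simplify: 4x = -11
Divide both sides by 4: x = -11/4

x = -11/4


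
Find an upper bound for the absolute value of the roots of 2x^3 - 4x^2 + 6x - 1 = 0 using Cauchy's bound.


Cauchy's bound: all roots r satisfy |r| <= 1 + max(|a_i/a_n|) for i = 0,...,n-1
where a_n is the leading coefficient.

Coefficients: [2, -4, 6, -1]
Leading coefficient a_n = 2
Ratios |a_i/a_n|: 2, 3, 1/2
Maximum ratio: 3
Cauchy's bound: |r| <= 1 + 3 = 4

Upper bound = 4


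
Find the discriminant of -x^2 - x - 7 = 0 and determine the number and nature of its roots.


For ax^2 + bx + c = 0, discriminant D = b^2 - 4ac
Here a = -1, b = -1, c = -7
D = (-1)^2 - 4(-1)(-7) = 1 - 28 = -27

D = -27 < 0
The equation has no real roots (2 complex conjugate roots).

Discriminant = -27, no real roots (2 complex conjugate roots)


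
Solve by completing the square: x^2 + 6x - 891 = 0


Start: x^2 + 6x - 891 = 0
Move constant: x^2 + 6x = 891
Half of 6 is 3, squared is 9
Add 9 to both sides: x^2 + 6x + 9 = 900
(x + 3)^2 = 900
x + 3 = ±30
x = -3 + 30 = 27 or x = -3 - 30 = -33

x = -33, x = 27


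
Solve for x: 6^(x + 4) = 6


Express both sides with the same base.
6 = 6^1
Since the bases match, equate exponents: x + 4 = 1
So x = 1 - (4) = -3

x = -3


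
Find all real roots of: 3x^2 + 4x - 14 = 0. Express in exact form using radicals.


Using the quadratic formula: x = (-b ± sqrt(b^2 - 4ac)) / (2a)
Here a = 3, b = 4, c = -14
Discriminant = b^2 - 4ac = 4^2 - 4(3)(-14) = 16 + 168 = 184
Since discriminant = 184 > 0, there are two real roots.
x = (-4 ± 2*sqrt(46)) / 6
Simplifying: x = (-2 ± sqrt(46)) / 3
Numerically: x ≈ 1.5941 or x ≈ -2.9274

x = (-2 + sqrt(46)) / 3 or x = (-2 - sqrt(46)) / 3


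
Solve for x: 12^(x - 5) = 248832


Express both sides with the same base.
248832 = 12^5
Since the bases match, equate exponents: x - 5 = 5
So x = 5 - (-5) = 10

x = 10


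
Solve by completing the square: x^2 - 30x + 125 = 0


Start: x^2 - 30x + 125 = 0
Move constant: x^2 - 30x = -125
Half of -30 is -15, squared is 225
Add 225 to both sides: x^2 - 30x + 225 = 100
(x - 15)^2 = 100
x - 15 = ±10
x = 15 + 10 = 25 or x = 15 - 10 = 5

x = 5, x = 25


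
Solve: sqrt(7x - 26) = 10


Square both sides: 7x - 26 = 10^2 = 100
7x = 100 + 26 = 126
x = 18
Check: sqrt(7*18 - 26) = sqrt(100) = 10 ✓

x = 18


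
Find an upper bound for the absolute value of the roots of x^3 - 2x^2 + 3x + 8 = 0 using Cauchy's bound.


Cauchy's bound: all roots r satisfy |r| <= 1 + max(|a_i/a_n|) for i = 0,...,n-1
where a_n is the leading coefficient.

Coefficients: [1, -2, 3, 8]
Leading coefficient a_n = 1
Ratios |a_i/a_n|: 2, 3, 8
Maximum ratio: 8
Cauchy's bound: |r| <= 1 + 8 = 9

Upper bound = 9


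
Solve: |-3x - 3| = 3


An absolute value equation |expr| = 3 gives two cases:
Case 1: -3x - 3 = 3
  -3x = 6, so x = -2
Case 2: -3x - 3 = -3
  -3x = 0, so x = 0

x = -2, x = 0


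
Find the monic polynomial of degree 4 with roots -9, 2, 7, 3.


A monic polynomial with roots -9, 2, 7, 3 is:
p(x) = (x + 9)(x - 2)(x - 7)(x - 3)
After multiplying by (x + 9): x + 9
After multiplying by (x - 2): x^2 + 7x - 18
After multiplying by (x - 7): x^3 - 67x + 126
After multiplying by (x - 3): x^4 - 3x^3 - 67x^2 + 327x - 378

x^4 - 3x^3 - 67x^2 + 327x - 378


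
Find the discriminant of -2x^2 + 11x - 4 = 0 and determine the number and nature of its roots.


For ax^2 + bx + c = 0, discriminant D = b^2 - 4ac
Here a = -2, b = 11, c = -4
D = (11)^2 - 4(-2)(-4) = 121 - 32 = 89

D = 89 > 0 but not a perfect square
The equation has 2 distinct real irrational roots.

Discriminant = 89, 2 distinct real irrational roots


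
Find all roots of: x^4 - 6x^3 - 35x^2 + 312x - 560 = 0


Let p(x) = x^4 - 6x^3 - 35x^2 + 312x - 560. By the rational root theorem (leading coefficient 1), any rational root is an integer divisor of 560: try ±1, ±2, ... in turn.
Test x = 1: value = -288 ≠ 0.
Test x = -1: value = -900 ≠ 0.
Test x = 2: value = -108 ≠ 0.
Test x = -2: value = -1260 ≠ 0.
Test x = 4: value = 0 ✓, so (x - 4) is a factor.
Synthetic division by (x - 4): bring down 1; 1(4) - 6 = -2; (-2)(4) - 35 = -43; (-43)(4) + 312 = 140; 140(4) - 560 = 0 → quotient x^3 - 2x^2 - 43x + 140, remainder 0.
Continue with the quotient x^3 - 2x^2 - 43x + 140 (candidates must divide 140; re-test x = 4 first in case it repeats).
Test x = 4: value = 0 ✓, so (x - 4) is a factor.
Synthetic division by (x - 4): bring down 1; 1(4) - 2 = 2; 2(4) - 43 = -35; (-35)(4) + 140 = 0 → quotient x^2 + 2x - 35, remainder 0.
Solve the quadratic x^2 + 2x - 35 = 0: discriminant = 2^2 - 4(1)(-35) = 4 + 140 = 144.
sqrt(144) = 12, so x = (-2 ± 12)/2: x = 5 or x = -7.
Collecting all roots found:

x = -7, x = 4 (multiplicity 2), x = 5


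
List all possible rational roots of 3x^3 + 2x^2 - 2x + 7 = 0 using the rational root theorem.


Rational root theorem: possible roots are ±p/q where:
  p divides the constant term (7): p ∈ {1, 7}
  q divides the leading coefficient (3): q ∈ {1, 3}

All possible rational roots: -7, -7/3, -1, -1/3, 1/3, 1, 7/3, 7

-7, -7/3, -1, -1/3, 1/3, 1, 7/3, 7


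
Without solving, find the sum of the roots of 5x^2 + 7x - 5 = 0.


By Vieta's formulas for ax^2 + bx + c = 0:
  Sum of roots = -b/a
  Product of roots = c/a

Here a = 5, b = 7, c = -5
Sum = -(7)/5 = -7/5
Product = -5/5 = -1

Sum = -7/5


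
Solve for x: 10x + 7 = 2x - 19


Starting with: 10x + 7 = 2x - 19
Move all x terms to left: (10 - 2)x = -19 - 7
Simplify: 8x = -26
Divide both sides by 8: x = -13/4

x = -13/4


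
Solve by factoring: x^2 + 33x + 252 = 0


We need two numbers that multiply to 252 and add to 33.
Those numbers are 21 and 12 (since 21 * 12 = 252 and 21 + 12 = 33).
So x^2 + 33x + 252 = (x + 21)(x + 12) = 0
Setting each factor to zero: x = -21 or x = -12

x = -21, x = -12


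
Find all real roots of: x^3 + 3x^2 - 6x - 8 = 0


Let p(x) = x^3 + 3x^2 - 6x - 8. By the rational root theorem (leading coefficient 1), any rational root is an integer divisor of 8: try ±1, ±2, ... in turn.
Test x = 1: value = -10 ≠ 0.
Test x = -1: value = 0 ✓, so (x + 1) is a factor.
Synthetic division by (x + 1): bring down 1; 1(-1) + 3 = 2; 2(-1) - 6 = -8; (-8)(-1) - 8 = 0 → quotient x^2 + 2x - 8, remainder 0.
Solve the quadratic x^2 + 2x - 8 = 0: discriminant = 2^2 - 4(1)(-8) = 4 + 32 = 36.
sqrt(36) = 6, so x = (-2 ± 6)/2: x = 2 or x = -4.

x = -4, x = -1, x = 2


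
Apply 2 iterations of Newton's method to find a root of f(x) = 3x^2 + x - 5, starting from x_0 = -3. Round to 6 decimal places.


Newton's method: x_(n+1) = x_n - f(x_n)/f'(x_n)
f(x) = 3x^2 + x - 5
f'(x) = 6x + 1

Iteration 1:
  f(-3.000000) = 19.000000
  f'(-3.000000) = -17.000000
  x_1 = -3.000000 - (19.000000)/(-17.000000) = -1.882353

Iteration 2:
  f(-1.882353) = 3.747405
  f'(-1.882353) = -10.294118
  x_2 = -1.882353 - (3.747405)/(-10.294118) = -1.518319

x_2 = -1.518319


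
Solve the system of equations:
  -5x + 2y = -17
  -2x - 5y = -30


Using Cramer's rule:
Determinant D = (-5)(-5) - (-2)(2) = 25 + 4 = 29
Dx = (-17)(-5) - (-30)(2) = 85 + 60 = 145
Dy = (-5)(-30) - (-2)(-17) = 150 - 34 = 116
x = Dx/D = 145/29 = 5
y = Dy/D = 116/29 = 4

x = 5, y = 4


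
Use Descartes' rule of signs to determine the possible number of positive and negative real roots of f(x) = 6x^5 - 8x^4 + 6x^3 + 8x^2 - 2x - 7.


Descartes' rule of signs:

For positive roots, count sign changes in f(x) = 6x^5 - 8x^4 + 6x^3 + 8x^2 - 2x - 7:
Signs of coefficients: +, -, +, +, -, -
Number of sign changes: 3
Possible positive real roots: 3, 1

For negative roots, examine f(-x) = -6x^5 - 8x^4 - 6x^3 + 8x^2 + 2x - 7:
Signs of coefficients: -, -, -, +, +, -
Number of sign changes: 2
Possible negative real roots: 2, 0

Positive roots: 3 or 1; Negative roots: 2 or 0


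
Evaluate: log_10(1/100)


We need the exponent such that 10^? = 1/100
10^(-2) = 1/10^2 = 1/100
Therefore log_10(1/100) = -2

-2


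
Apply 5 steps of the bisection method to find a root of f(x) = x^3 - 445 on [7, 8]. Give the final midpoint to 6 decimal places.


f(x) = x^3 - 445
f(7) = -102 < 0
f(8) = 67 > 0

Step 1: midpoint = (7.000000 + 8.000000)/2 = 7.500000
  f(7.500000) = -23.125000
  f(mid) < 0, so root is in [7.500000, 8.000000]

Step 2: midpoint = (7.500000 + 8.000000)/2 = 7.750000
  f(7.750000) = 20.484375
  f(mid) > 0, so root is in [7.500000, 7.750000]

Step 3: midpoint = (7.500000 + 7.750000)/2 = 7.625000
  f(7.625000) = -1.677734
  f(mid) < 0, so root is in [7.625000, 7.750000]

Step 4: midpoint = (7.625000 + 7.750000)/2 = 7.687500
  f(7.687500) = 9.313232
  f(mid) > 0, so root is in [7.625000, 7.687500]

Step 5: midpoint = (7.625000 + 7.687500)/2 = 7.656250
  f(7.656250) = 3.795319
  f(mid) > 0, so root is in [7.625000, 7.656250]

midpoint = 7.656250


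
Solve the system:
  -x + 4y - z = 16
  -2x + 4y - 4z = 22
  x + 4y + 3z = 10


Using Cramer's rule. Expand each determinant along the first row.
D  = (-1)*[4*3 - (-4)*4] - 4*[(-2)*3 - (-4)*1] + (-1)*[(-2)*4 - 4*1]
  = (-1)*(28) - 4*(-2) + (-1)*(-12) = -8
Dx = 16*[4*3 - (-4)*4] - 4*[22*3 - (-4)*10] + (-1)*[22*4 - 4*10]
  = 16*(28) - 4*(106) + (-1)*(48) = -24
Dy = (-1)*[22*3 - (-4)*10] - 16*[(-2)*3 - (-4)*1] + (-1)*[(-2)*10 - 22*1]
  = (-1)*(106) - 16*(-2) + (-1)*(-42) = -32
Dz = (-1)*[4*10 - 22*4] - 4*[(-2)*10 - 22*1] + 16*[(-2)*4 - 4*1]
  = (-1)*(-48) - 4*(-42) + 16*(-12) = 24
x = Dx/D = -24/-8 = 3, y = Dy/D = -32/-8 = 4, z = Dz/D = 24/-8 = -3
Check eq1: (-1)(3) + (4)(4) + (-1)(-3) = 16 = 16 ✓
Check eq2: (-2)(3) + (4)(4) + (-4)(-3) = 22 = 22 ✓
Check eq3: (1)(3) + (4)(4) + (3)(-3) = 10 = 10 ✓

x = 3, y = 4, z = -3


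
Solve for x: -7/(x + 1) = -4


Multiply both sides by (x + 1): -7 = -4(x + 1)
Distribute: -7 = -4x - 4
-4x = -7 + 4 = -3
x = 3/4

x = 3/4


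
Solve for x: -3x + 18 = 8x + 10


Starting with: -3x + 18 = 8x + 10
Move all x terms to left: (-3 - 8)x = 10 - 18
Simplify: -11x = -8
Divide both sides by -11: x = 8/11

x = 8/11


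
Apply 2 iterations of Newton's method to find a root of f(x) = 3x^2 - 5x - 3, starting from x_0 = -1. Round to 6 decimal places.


Newton's method: x_(n+1) = x_n - f(x_n)/f'(x_n)
f(x) = 3x^2 - 5x - 3
f'(x) = 6x - 5

Iteration 1:
  f(-1.000000) = 5.000000
  f'(-1.000000) = -11.000000
  x_1 = -1.000000 - (5.000000)/(-11.000000) = -0.545455

Iteration 2:
  f(-0.545455) = 0.619835
  f'(-0.545455) = -8.272727
  x_2 = -0.545455 - (0.619835)/(-8.272727) = -0.470529

x_2 = -0.470529


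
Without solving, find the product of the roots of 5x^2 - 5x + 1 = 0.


By Vieta's formulas for ax^2 + bx + c = 0:
  Sum of roots = -b/a
  Product of roots = c/a

Here a = 5, b = -5, c = 1
Sum = -(-5)/5 = 1
Product = 1/5 = 1/5

Product = 1/5


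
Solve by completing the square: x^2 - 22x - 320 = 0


Start: x^2 - 22x - 320 = 0
Move constant: x^2 - 22x = 320
Half of -22 is -11, squared is 121
Add 121 to both sides: x^2 - 22x + 121 = 441
(x - 11)^2 = 441
x - 11 = ±21
x = 11 + 21 = 32 or x = 11 - 21 = -10

x = -10, x = 32


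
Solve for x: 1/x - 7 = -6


Subtract -7 from both sides: 1/x = 1
Multiply both sides by x: 1 = 1 * x
Divide by 1: x = 1

x = 1


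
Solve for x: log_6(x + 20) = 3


Convert to exponential form: x + 20 = 6^3 = 216
x = 216 - 20 = 196
Check: log_6(196 + 20) = log_6(216) = log_6(216) = 3 ✓

x = 196


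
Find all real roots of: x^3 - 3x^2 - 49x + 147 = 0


Let p(x) = x^3 - 3x^2 - 49x + 147. By the rational root theorem (leading coefficient 1), any rational root is an integer divisor of 147: try ±1, ±2, ... in turn.
Test x = 1: value = 96 ≠ 0.
Test x = -1: value = 192 ≠ 0.
Test x = 3: value = 0 ✓, so (x - 3) is a factor.
Synthetic division by (x - 3): bring down 1; 1(3) - 3 = 0; 0(3) - 49 = -49; (-49)(3) + 147 = 0 → quotient x^2 - 49, remainder 0.
Solve the quadratic x^2 - 49 = 0: discriminant = 0^2 - 4(1)(-49) = 0 + 196 = 196.
sqrt(196) = 14, so x = (0 ± 14)/2: x = 7 or x = -7.

x = -7, x = 3, x = 7


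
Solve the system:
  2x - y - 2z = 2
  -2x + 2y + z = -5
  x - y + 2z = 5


Using Cramer's rule. Expand each determinant along the first row.
D  = 2*[2*2 - 1*(-1)] - (-1)*[(-2)*2 - 1*1] + (-2)*[(-2)*(-1) - 2*1]
  = 2*(5) - (-1)*(-5) + (-2)*(0) = 5
Dx = 2*[2*2 - 1*(-1)] - (-1)*[(-5)*2 - 1*5] + (-2)*[(-5)*(-1) - 2*5]
  = 2*(5) - (-1)*(-15) + (-2)*(-5) = 5
Dy = 2*[(-5)*2 - 1*5] - 2*[(-2)*2 - 1*1] + (-2)*[(-2)*5 - (-5)*1]
  = 2*(-15) - 2*(-5) + (-2)*(-5) = -10
Dz = 2*[2*5 - (-5)*(-1)] - (-1)*[(-2)*5 - (-5)*1] + 2*[(-2)*(-1) - 2*1]
  = 2*(5) - (-1)*(-5) + 2*(0) = 5
x = Dx/D = 5/5 = 1, y = Dy/D = -10/5 = -2, z = Dz/D = 5/5 = 1
Check eq1: (2)(1) + (-1)(-2) + (-2)(1) = 2 = 2 ✓
Check eq2: (-2)(1) + (2)(-2) + (1)(1) = -5 = -5 ✓
Check eq3: (1)(1) + (-1)(-2) + (2)(1) = 5 = 5 ✓

x = 1, y = -2, z = 1


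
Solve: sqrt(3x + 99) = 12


Square both sides: 3x + 99 = 12^2 = 144
3x = 144 - 99 = 45
x = 15
Check: sqrt(3*15 + 99) = sqrt(144) = 12 ✓

x = 15


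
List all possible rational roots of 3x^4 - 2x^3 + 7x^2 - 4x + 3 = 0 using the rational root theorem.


Rational root theorem: possible roots are ±p/q where:
  p divides the constant term (3): p ∈ {1, 3}
  q divides the leading coefficient (3): q ∈ {1, 3}

All possible rational roots: -3, -1, -1/3, 1/3, 1, 3

-3, -1, -1/3, 1/3, 1, 3


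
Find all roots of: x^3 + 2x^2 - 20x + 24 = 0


Let p(x) = x^3 + 2x^2 - 20x + 24. By the rational root theorem (leading coefficient 1), any rational root is an integer divisor of 24: try ±1, ±2, ... in turn.
Test x = 1: value = 7 ≠ 0.
Test x = -1: value = 45 ≠ 0.
Test x = 2: value = 0 ✓, so (x - 2) is a factor.
Synthetic division by (x - 2): bring down 1; 1(2) + 2 = 4; 4(2) - 20 = -12; (-12)(2) + 24 = 0 → quotient x^2 + 4x - 12, remainder 0.
Solve the quadratic x^2 + 4x - 12 = 0: discriminant = 4^2 - 4(1)(-12) = 16 + 48 = 64.
sqrt(64) = 8, so x = (-4 ± 8)/2: x = 2 or x = -6.
Collecting all roots found:

x = -6, x = 2 (multiplicity 2)


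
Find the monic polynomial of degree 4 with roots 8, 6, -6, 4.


A monic polynomial with roots 8, 6, -6, 4 is:
p(x) = (x - 8)(x - 6)(x + 6)(x - 4)
After multiplying by (x - 8): x - 8
After multiplying by (x - 6): x^2 - 14x + 48
After multiplying by (x + 6): x^3 - 8x^2 - 36x + 288
After multiplying by (x - 4): x^4 - 12x^3 - 4x^2 + 432x - 1152

x^4 - 12x^3 - 4x^2 + 432x - 1152


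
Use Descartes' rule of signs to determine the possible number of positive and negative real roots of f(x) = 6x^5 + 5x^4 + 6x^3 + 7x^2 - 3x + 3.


Descartes' rule of signs:

For positive roots, count sign changes in f(x) = 6x^5 + 5x^4 + 6x^3 + 7x^2 - 3x + 3:
Signs of coefficients: +, +, +, +, -, +
Number of sign changes: 2
Possible positive real roots: 2, 0

For negative roots, examine f(-x) = -6x^5 + 5x^4 - 6x^3 + 7x^2 + 3x + 3:
Signs of coefficients: -, +, -, +, +, +
Number of sign changes: 3
Possible negative real roots: 3, 1

Positive roots: 2 or 0; Negative roots: 3 or 1


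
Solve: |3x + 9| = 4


An absolute value equation |expr| = 4 gives two cases:
Case 1: 3x + 9 = 4
  3x = -5, so x = -5/3
Case 2: 3x + 9 = -4
  3x = -13, so x = -13/3

x = -13/3, x = -5/3


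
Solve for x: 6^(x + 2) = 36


Express both sides with the same base.
36 = 6^2
Since the bases match, equate exponents: x + 2 = 2
So x = 2 - (2) = 0

x = 0


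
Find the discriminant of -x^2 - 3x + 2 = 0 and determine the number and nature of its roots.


For ax^2 + bx + c = 0, discriminant D = b^2 - 4ac
Here a = -1, b = -3, c = 2
D = (-3)^2 - 4(-1)(2) = 9 + 8 = 17

D = 17 > 0 but not a perfect square
The equation has 2 distinct real irrational roots.

Discriminant = 17, 2 distinct real irrational roots


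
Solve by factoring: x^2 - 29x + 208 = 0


We need two numbers that multiply to 208 and add to -29.
Those numbers are -16 and -13 (since (-16) * (-13) = 208 and (-16) + (-13) = -29).
So x^2 - 29x + 208 = (x - 16)(x - 13) = 0
Setting each factor to zero: x = 16 or x = 13

x = 13, x = 16


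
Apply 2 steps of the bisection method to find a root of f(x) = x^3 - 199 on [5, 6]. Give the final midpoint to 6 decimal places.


f(x) = x^3 - 199
f(5) = -74 < 0
f(6) = 17 > 0

Step 1: midpoint = (5.000000 + 6.000000)/2 = 5.500000
  f(5.500000) = -32.625000
  f(mid) < 0, so root is in [5.500000, 6.000000]

Step 2: midpoint = (5.500000 + 6.000000)/2 = 5.750000
  f(5.750000) = -8.890625
  f(mid) < 0, so root is in [5.750000, 6.000000]

midpoint = 5.750000


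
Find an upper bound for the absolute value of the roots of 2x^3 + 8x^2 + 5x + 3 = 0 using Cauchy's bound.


Cauchy's bound: all roots r satisfy |r| <= 1 + max(|a_i/a_n|) for i = 0,...,n-1
where a_n is the leading coefficient.

Coefficients: [2, 8, 5, 3]
Leading coefficient a_n = 2
Ratios |a_i/a_n|: 4, 5/2, 3/2
Maximum ratio: 4
Cauchy's bound: |r| <= 1 + 4 = 5

Upper bound = 5


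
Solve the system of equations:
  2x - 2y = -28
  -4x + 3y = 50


Using Cramer's rule:
Determinant D = (2)(3) - (-4)(-2) = 6 - 8 = -2
Dx = (-28)(3) - (50)(-2) = -84 + 100 = 16
Dy = (2)(50) - (-4)(-28) = 100 - 112 = -12
x = Dx/D = 16/-2 = -8
y = Dy/D = -12/-2 = 6

x = -8, y = 6


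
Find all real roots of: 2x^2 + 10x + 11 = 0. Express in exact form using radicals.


Using the quadratic formula: x = (-b ± sqrt(b^2 - 4ac)) / (2a)
Here a = 2, b = 10, c = 11
Discriminant = b^2 - 4ac = 10^2 - 4(2)(11) = 100 - 88 = 12
Since discriminant = 12 > 0, there are two real roots.
x = (-10 ± 2*sqrt(3)) / 4
Simplifying: x = (-5 ± sqrt(3)) / 2
Numerically: x ≈ -1.6340 or x ≈ -3.3660

x = (-5 + sqrt(3)) / 2 or x = (-5 - sqrt(3)) / 2


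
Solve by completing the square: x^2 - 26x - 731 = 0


Start: x^2 - 26x - 731 = 0
Move constant: x^2 - 26x = 731
Half of -26 is -13, squared is 169
Add 169 to both sides: x^2 - 26x + 169 = 900
(x - 13)^2 = 900
x - 13 = ±30
x = 13 + 30 = 43 or x = 13 - 30 = -17

x = -17, x = 43


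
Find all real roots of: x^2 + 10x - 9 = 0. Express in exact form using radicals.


Using the quadratic formula: x = (-b ± sqrt(b^2 - 4ac)) / (2a)
Here a = 1, b = 10, c = -9
Discriminant = b^2 - 4ac = 10^2 - 4(1)(-9) = 100 + 36 = 136
Since discriminant = 136 > 0, there are two real roots.
x = (-10 ± 2*sqrt(34)) / 2
Simplifying: x = -5 ± sqrt(34)
Numerically: x ≈ 0.8310 or x ≈ -10.8310

x = -5 + sqrt(34) or x = -5 - sqrt(34)


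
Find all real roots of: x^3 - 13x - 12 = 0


Let p(x) = x^3 - 13x - 12. By the rational root theorem (leading coefficient 1), any rational root is an integer divisor of 12: try ±1, ±2, ... in turn.
Test x = 1: value = -24 ≠ 0.
Test x = -1: value = 0 ✓, so (x + 1) is a factor.
Synthetic division by (x + 1): bring down 1; 1(-1) + 0 = -1; (-1)(-1) - 13 = -12; (-12)(-1) - 12 = 0 → quotient x^2 - x - 12, remainder 0.
Solve the quadratic x^2 - x - 12 = 0: discriminant = (-1)^2 - 4(1)(-12) = 1 + 48 = 49.
sqrt(49) = 7, so x = (1 ± 7)/2: x = 4 or x = -3.

x = -3, x = -1, x = 4


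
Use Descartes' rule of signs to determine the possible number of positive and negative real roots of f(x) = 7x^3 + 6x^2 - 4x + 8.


Descartes' rule of signs:

For positive roots, count sign changes in f(x) = 7x^3 + 6x^2 - 4x + 8:
Signs of coefficients: +, +, -, +
Number of sign changes: 2
Possible positive real roots: 2, 0

For negative roots, examine f(-x) = -7x^3 + 6x^2 + 4x + 8:
Signs of coefficients: -, +, +, +
Number of sign changes: 1
Possible negative real roots: 1

Positive roots: 2 or 0; Negative roots: 1


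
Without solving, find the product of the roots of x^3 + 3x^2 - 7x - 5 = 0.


By Vieta's formulas for x^3 + bx^2 + cx + d = 0:
  r1 + r2 + r3 = -b/a = -3
  r1*r2 + r1*r3 + r2*r3 = c/a = -7
  r1*r2*r3 = -d/a = 5


Product = 5


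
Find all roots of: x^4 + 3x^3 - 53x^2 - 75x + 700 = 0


Let p(x) = x^4 + 3x^3 - 53x^2 - 75x + 700. By the rational root theorem (leading coefficient 1), any rational root is an integer divisor of 700: try ±1, ±2, ... in turn.
Test x = 1: value = 576 ≠ 0.
Test x = -1: value = 720 ≠ 0.
Test x = 2: value = 378 ≠ 0.
Test x = -2: value = 630 ≠ 0.
Test x = 4: value = 0 ✓, so (x - 4) is a factor.
Synthetic division by (x - 4): bring down 1; 1(4) + 3 = 7; 7(4) - 53 = -25; (-25)(4) - 75 = -175; (-175)(4) + 700 = 0 → quotient x^3 + 7x^2 - 25x - 175, remainder 0.
Continue with the quotient x^3 + 7x^2 - 25x - 175 (candidates must divide 175).
Test x = 5: value = 0 ✓, so (x - 5) is a factor.
Synthetic division by (x - 5): bring down 1; 1(5) + 7 = 12; 12(5) - 25 = 35; 35(5) - 175 = 0 → quotient x^2 + 12x + 35, remainder 0.
Solve the quadratic x^2 + 12x + 35 = 0: discriminant = 12^2 - 4(1)(35) = 144 - 140 = 4.
sqrt(4) = 2, so x = (-12 ± 2)/2: x = -5 or x = -7.
Collecting all roots found:

x = -7, x = -5, x = 4, x = 5


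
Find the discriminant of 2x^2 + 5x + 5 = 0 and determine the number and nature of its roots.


For ax^2 + bx + c = 0, discriminant D = b^2 - 4ac
Here a = 2, b = 5, c = 5
D = (5)^2 - 4(2)(5) = 25 - 40 = -15

D = -15 < 0
The equation has no real roots (2 complex conjugate roots).

Discriminant = -15, no real roots (2 complex conjugate roots)


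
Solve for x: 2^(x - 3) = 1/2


Express both sides with the same base.
1/2 = 2^(-1)
Since the bases match, equate exponents: x - 3 = -1
So x = -1 - (-3) = 2

x = 2


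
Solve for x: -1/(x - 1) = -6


Multiply both sides by (x - 1): -1 = -6(x - 1)
Distribute: -1 = -6x + 6
-6x = -1 - 6 = -7
x = 7/6

x = 7/6


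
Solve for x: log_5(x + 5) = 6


Convert to exponential form: x + 5 = 5^6 = 15625
x = 15625 - 5 = 15620
Check: log_5(15620 + 5) = log_5(15625) = log_5(15625) = 6 ✓

x = 15620


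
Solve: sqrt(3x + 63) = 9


Square both sides: 3x + 63 = 9^2 = 81
3x = 81 - 63 = 18
x = 6
Check: sqrt(3*6 + 63) = sqrt(81) = 9 ✓

x = 6


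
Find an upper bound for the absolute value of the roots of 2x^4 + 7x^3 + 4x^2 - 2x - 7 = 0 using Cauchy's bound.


Cauchy's bound: all roots r satisfy |r| <= 1 + max(|a_i/a_n|) for i = 0,...,n-1
where a_n is the leading coefficient.

Coefficients: [2, 7, 4, -2, -7]
Leading coefficient a_n = 2
Ratios |a_i/a_n|: 7/2, 2, 1, 7/2
Maximum ratio: 7/2
Cauchy's bound: |r| <= 1 + 7/2 = 9/2

Upper bound = 9/2


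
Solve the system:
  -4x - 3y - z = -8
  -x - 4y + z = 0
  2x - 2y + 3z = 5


Using Cramer's rule. Expand each determinant along the first row.
D  = (-4)*[(-4)*3 - 1*(-2)] - (-3)*[(-1)*3 - 1*2] + (-1)*[(-1)*(-2) - (-4)*2]
  = (-4)*(-10) - (-3)*(-5) + (-1)*(10) = 15
Dx = (-8)*[(-4)*3 - 1*(-2)] - (-3)*[0*3 - 1*5] + (-1)*[0*(-2) - (-4)*5]
  = (-8)*(-10) - (-3)*(-5) + (-1)*(20) = 45
Dy = (-4)*[0*3 - 1*5] - (-8)*[(-1)*3 - 1*2] + (-1)*[(-1)*5 - 0*2]
  = (-4)*(-5) - (-8)*(-5) + (-1)*(-5) = -15
Dz = (-4)*[(-4)*5 - 0*(-2)] - (-3)*[(-1)*5 - 0*2] + (-8)*[(-1)*(-2) - (-4)*2]
  = (-4)*(-20) - (-3)*(-5) + (-8)*(10) = -15
x = Dx/D = 45/15 = 3, y = Dy/D = -15/15 = -1, z = Dz/D = -15/15 = -1
Check eq1: (-4)(3) + (-3)(-1) + (-1)(-1) = -8 = -8 ✓
Check eq2: (-1)(3) + (-4)(-1) + (1)(-1) = 0 = 0 ✓
Check eq3: (2)(3) + (-2)(-1) + (3)(-1) = 5 = 5 ✓

x = 3, y = -1, z = -1


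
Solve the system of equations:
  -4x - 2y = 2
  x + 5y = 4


Using Cramer's rule:
Determinant D = (-4)(5) - (1)(-2) = -20 + 2 = -18
Dx = (2)(5) - (4)(-2) = 10 + 8 = 18
Dy = (-4)(4) - (1)(2) = -16 - 2 = -18
x = Dx/D = 18/-18 = -1
y = Dy/D = -18/-18 = 1

x = -1, y = 1


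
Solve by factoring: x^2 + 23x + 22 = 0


We need two numbers that multiply to 22 and add to 23.
Those numbers are 1 and 22 (since 1 * 22 = 22 and 1 + 22 = 23).
So x^2 + 23x + 22 = (x + 1)(x + 22) = 0
Setting each factor to zero: x = -1 or x = -22

x = -22, x = -1


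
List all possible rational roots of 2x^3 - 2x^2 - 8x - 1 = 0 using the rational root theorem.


Rational root theorem: possible roots are ±p/q where:
  p divides the constant term (-1): p ∈ {1}
  q divides the leading coefficient (2): q ∈ {1, 2}

All possible rational roots: -1, -1/2, 1/2, 1

-1, -1/2, 1/2, 1


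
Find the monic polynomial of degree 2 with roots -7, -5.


A monic polynomial with roots -7, -5 is:
p(x) = (x + 7)(x + 5)
After multiplying by (x + 7): x + 7
After multiplying by (x + 5): x^2 + 12x + 35

x^2 + 12x + 35


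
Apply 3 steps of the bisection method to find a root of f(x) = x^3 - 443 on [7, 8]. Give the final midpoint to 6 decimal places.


f(x) = x^3 - 443
f(7) = -100 < 0
f(8) = 69 > 0

Step 1: midpoint = (7.000000 + 8.000000)/2 = 7.500000
  f(7.500000) = -21.125000
  f(mid) < 0, so root is in [7.500000, 8.000000]

Step 2: midpoint = (7.500000 + 8.000000)/2 = 7.750000
  f(7.750000) = 22.484375
  f(mid) > 0, so root is in [7.500000, 7.750000]

Step 3: midpoint = (7.500000 + 7.750000)/2 = 7.625000
  f(7.625000) = 0.322266
  f(mid) > 0, so root is in [7.500000, 7.625000]

midpoint = 7.625000


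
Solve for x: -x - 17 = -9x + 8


Starting with: -x - 17 = -9x + 8
Move all x terms to left: (-1 + 9)x = 8 + 17
Simplify: 8x = 25
Divide both sides by 8: x = 25/8

x = 25/8


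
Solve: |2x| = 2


An absolute value equation |expr| = 2 gives two cases:
Case 1: 2x = 2
  2x = 2, so x = 1
Case 2: 2x = -2
  2x = -2, so x = -1

x = -1, x = 1


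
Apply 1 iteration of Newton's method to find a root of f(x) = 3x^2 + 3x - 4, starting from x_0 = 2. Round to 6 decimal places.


Newton's method: x_(n+1) = x_n - f(x_n)/f'(x_n)
f(x) = 3x^2 + 3x - 4
f'(x) = 6x + 3

Iteration 1:
  f(2.000000) = 14.000000
  f'(2.000000) = 15.000000
  x_1 = 2.000000 - (14.000000)/(15.000000) = 1.066667

x_1 = 1.066667


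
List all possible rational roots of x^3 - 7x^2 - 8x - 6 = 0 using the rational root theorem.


Rational root theorem: possible roots are ±p/q where:
  p divides the constant term (-6): p ∈ {1, 2, 3, 6}
  q divides the leading coefficient (1): q ∈ {1}

All possible rational roots: -6, -3, -2, -1, 1, 2, 3, 6

-6, -3, -2, -1, 1, 2, 3, 6


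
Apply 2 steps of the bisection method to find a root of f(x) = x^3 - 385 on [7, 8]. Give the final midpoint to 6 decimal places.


f(x) = x^3 - 385
f(7) = -42 < 0
f(8) = 127 > 0

Step 1: midpoint = (7.000000 + 8.000000)/2 = 7.500000
  f(7.500000) = 36.875000
  f(mid) > 0, so root is in [7.000000, 7.500000]

Step 2: midpoint = (7.000000 + 7.500000)/2 = 7.250000
  f(7.250000) = -3.921875
  f(mid) < 0, so root is in [7.250000, 7.500000]

midpoint = 7.250000


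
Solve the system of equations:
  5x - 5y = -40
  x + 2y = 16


Using Cramer's rule:
Determinant D = (5)(2) - (1)(-5) = 10 + 5 = 15
Dx = (-40)(2) - (16)(-5) = -80 + 80 = 0
Dy = (5)(16) - (1)(-40) = 80 + 40 = 120
x = Dx/D = 0/15 = 0
y = Dy/D = 120/15 = 8

x = 0, y = 8


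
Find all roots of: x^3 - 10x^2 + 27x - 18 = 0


Let p(x) = x^3 - 10x^2 + 27x - 18. By the rational root theorem (leading coefficient 1), any rational root is an integer divisor of 18: try ±1, ±2, ... in turn.
Test x = 1: value = 0 ✓, so (x - 1) is a factor.
Synthetic division by (x - 1): bring down 1; 1(1) - 10 = -9; (-9)(1) + 27 = 18; 18(1) - 18 = 0 → quotient x^2 - 9x + 18, remainder 0.
Solve the quadratic x^2 - 9x + 18 = 0: discriminant = (-9)^2 - 4(1)(18) = 81 - 72 = 9.
sqrt(9) = 3, so x = (9 ± 3)/2: x = 6 or x = 3.
Collecting all roots found:

x = 1, x = 3, x = 6


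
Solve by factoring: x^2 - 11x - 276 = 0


We need two numbers that multiply to -276 and add to -11.
Those numbers are 12 and -23 (since 12 * (-23) = -276 and 12 + (-23) = -11).
So x^2 - 11x - 276 = (x + 12)(x - 23) = 0
Setting each factor to zero: x = -12 or x = 23

x = -12, x = 23


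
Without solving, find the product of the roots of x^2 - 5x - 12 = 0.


By Vieta's formulas for ax^2 + bx + c = 0:
  Sum of roots = -b/a
  Product of roots = c/a

Here a = 1, b = -5, c = -12
Sum = -(-5)/1 = 5
Product = -12/1 = -12

Product = -12


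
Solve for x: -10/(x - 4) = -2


Multiply both sides by (x - 4): -10 = -2(x - 4)
Distribute: -10 = -2x + 8
-2x = -10 - 8 = -18
x = 9

x = 9


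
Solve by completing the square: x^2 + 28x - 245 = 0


Start: x^2 + 28x - 245 = 0
Move constant: x^2 + 28x = 245
Half of 28 is 14, squared is 196
Add 196 to both sides: x^2 + 28x + 196 = 441
(x + 14)^2 = 441
x + 14 = ±21
x = -14 + 21 = 7 or x = -14 - 21 = -35

x = -35, x = 7


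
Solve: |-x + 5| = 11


An absolute value equation |expr| = 11 gives two cases:
Case 1: -x + 5 = 11
  -x = 6, so x = -6
Case 2: -x + 5 = -11
  -x = -16, so x = 16

x = -6, x = 16


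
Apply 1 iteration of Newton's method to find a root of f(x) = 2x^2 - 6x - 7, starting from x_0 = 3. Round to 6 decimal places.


Newton's method: x_(n+1) = x_n - f(x_n)/f'(x_n)
f(x) = 2x^2 - 6x - 7
f'(x) = 4x - 6

Iteration 1:
  f(3.000000) = -7.000000
  f'(3.000000) = 6.000000
  x_1 = 3.000000 - (-7.000000)/(6.000000) = 4.166667

x_1 = 4.166667


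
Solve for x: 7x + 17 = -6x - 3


Starting with: 7x + 17 = -6x - 3
Move all x terms to left: (7 + 6)x = -3 - 17
Simplify: 13x = -20
Divide both sides by 13: x = -20/13

x = -20/13


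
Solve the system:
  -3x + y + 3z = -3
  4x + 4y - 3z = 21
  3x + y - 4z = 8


Using Cramer's rule. Expand each determinant along the first row.
D  = (-3)*[4*(-4) - (-3)*1] - 1*[4*(-4) - (-3)*3] + 3*[4*1 - 4*3]
  = (-3)*(-13) - 1*(-7) + 3*(-8) = 22
Dx = (-3)*[4*(-4) - (-3)*1] - 1*[21*(-4) - (-3)*8] + 3*[21*1 - 4*8]
  = (-3)*(-13) - 1*(-60) + 3*(-11) = 66
Dy = (-3)*[21*(-4) - (-3)*8] - (-3)*[4*(-4) - (-3)*3] + 3*[4*8 - 21*3]
  = (-3)*(-60) - (-3)*(-7) + 3*(-31) = 66
Dz = (-3)*[4*8 - 21*1] - 1*[4*8 - 21*3] + (-3)*[4*1 - 4*3]
  = (-3)*(11) - 1*(-31) + (-3)*(-8) = 22
x = Dx/D = 66/22 = 3, y = Dy/D = 66/22 = 3, z = Dz/D = 22/22 = 1
Check eq1: (-3)(3) + (1)(3) + (3)(1) = -3 = -3 ✓
Check eq2: (4)(3) + (4)(3) + (-3)(1) = 21 = 21 ✓
Check eq3: (3)(3) + (1)(3) + (-4)(1) = 8 = 8 ✓

x = 3, y = 3, z = 1


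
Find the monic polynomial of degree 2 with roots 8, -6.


A monic polynomial with roots 8, -6 is:
p(x) = (x - 8)(x + 6)
After multiplying by (x - 8): x - 8
After multiplying by (x + 6): x^2 - 2x - 48

x^2 - 2x - 48


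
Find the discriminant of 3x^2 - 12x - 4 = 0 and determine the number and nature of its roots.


For ax^2 + bx + c = 0, discriminant D = b^2 - 4ac
Here a = 3, b = -12, c = -4
D = (-12)^2 - 4(3)(-4) = 144 + 48 = 192

D = 192 > 0 but not a perfect square
The equation has 2 distinct real irrational roots.

Discriminant = 192, 2 distinct real irrational roots


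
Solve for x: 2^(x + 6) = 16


Express both sides with the same base.
16 = 2^4
Since the bases match, equate exponents: x + 6 = 4
So x = 4 - (6) = -2

x = -2


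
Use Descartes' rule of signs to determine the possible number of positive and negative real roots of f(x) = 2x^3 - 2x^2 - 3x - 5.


Descartes' rule of signs:

For positive roots, count sign changes in f(x) = 2x^3 - 2x^2 - 3x - 5:
Signs of coefficients: +, -, -, -
Number of sign changes: 1
Possible positive real roots: 1

For negative roots, examine f(-x) = -2x^3 - 2x^2 + 3x - 5:
Signs of coefficients: -, -, +, -
Number of sign changes: 2
Possible negative real roots: 2, 0

Positive roots: 1; Negative roots: 2 or 0


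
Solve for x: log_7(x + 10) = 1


Convert to exponential form: x + 10 = 7^1 = 7
x = 7 - 10 = -3
Check: log_7(-3 + 10) = log_7(7) = log_7(7) = 1 ✓

x = -3


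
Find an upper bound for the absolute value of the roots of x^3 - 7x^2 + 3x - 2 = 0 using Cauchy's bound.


Cauchy's bound: all roots r satisfy |r| <= 1 + max(|a_i/a_n|) for i = 0,...,n-1
where a_n is the leading coefficient.

Coefficients: [1, -7, 3, -2]
Leading coefficient a_n = 1
Ratios |a_i/a_n|: 7, 3, 2
Maximum ratio: 7
Cauchy's bound: |r| <= 1 + 7 = 8

Upper bound = 8


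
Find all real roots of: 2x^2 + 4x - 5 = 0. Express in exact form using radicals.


Using the quadratic formula: x = (-b ± sqrt(b^2 - 4ac)) / (2a)
Here a = 2, b = 4, c = -5
Discriminant = b^2 - 4ac = 4^2 - 4(2)(-5) = 16 + 40 = 56
Since discriminant = 56 > 0, there are two real roots.
x = (-4 ± 2*sqrt(14)) / 4
Simplifying: x = (-2 ± sqrt(14)) / 2
Numerically: x ≈ 0.8708 or x ≈ -2.8708

x = (-2 + sqrt(14)) / 2 or x = (-2 - sqrt(14)) / 2


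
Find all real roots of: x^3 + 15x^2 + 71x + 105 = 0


Let p(x) = x^3 + 15x^2 + 71x + 105. By the rational root theorem (leading coefficient 1), any rational root is an integer divisor of 105: try ±1, ±2, ... in turn.
Test x = 1: value = 192 ≠ 0.
Test x = -1: value = 48 ≠ 0.
Test x = 3: value = 480 ≠ 0.
Test x = -3: value = 0 ✓, so (x + 3) is a factor.
Synthetic division by (x + 3): bring down 1; 1(-3) + 15 = 12; 12(-3) + 71 = 35; 35(-3) + 105 = 0 → quotient x^2 + 12x + 35, remainder 0.
Solve the quadratic x^2 + 12x + 35 = 0: discriminant = 12^2 - 4(1)(35) = 144 - 140 = 4.
sqrt(4) = 2, so x = (-12 ± 2)/2: x = -5 or x = -7.

x = -7, x = -5, x = -3


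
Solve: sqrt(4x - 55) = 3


Square both sides: 4x - 55 = 3^2 = 9
4x = 9 + 55 = 64
x = 16
Check: sqrt(4*16 - 55) = sqrt(9) = 3 ✓

x = 16


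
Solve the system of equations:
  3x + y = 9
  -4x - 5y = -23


Using Cramer's rule:
Determinant D = (3)(-5) - (-4)(1) = -15 + 4 = -11
Dx = (9)(-5) - (-23)(1) = -45 + 23 = -22
Dy = (3)(-23) - (-4)(9) = -69 + 36 = -33
x = Dx/D = -22/-11 = 2
y = Dy/D = -33/-11 = 3

x = 2, y = 3


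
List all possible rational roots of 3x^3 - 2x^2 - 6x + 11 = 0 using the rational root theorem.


Rational root theorem: possible roots are ±p/q where:
  p divides the constant term (11): p ∈ {1, 11}
  q divides the leading coefficient (3): q ∈ {1, 3}

All possible rational roots: -11, -11/3, -1, -1/3, 1/3, 1, 11/3, 11

-11, -11/3, -1, -1/3, 1/3, 1, 11/3, 11


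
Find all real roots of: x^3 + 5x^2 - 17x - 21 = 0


Let p(x) = x^3 + 5x^2 - 17x - 21. By the rational root theorem (leading coefficient 1), any rational root is an integer divisor of 21: try ±1, ±2, ... in turn.
Test x = 1: value = -32 ≠ 0.
Test x = -1: value = 0 ✓, so (x + 1) is a factor.
Synthetic division by (x + 1): bring down 1; 1(-1) + 5 = 4; 4(-1) - 17 = -21; (-21)(-1) - 21 = 0 → quotient x^2 + 4x - 21, remainder 0.
Solve the quadratic x^2 + 4x - 21 = 0: discriminant = 4^2 - 4(1)(-21) = 16 + 84 = 100.
sqrt(100) = 10, so x = (-4 ± 10)/2: x = 3 or x = -7.

x = -7, x = -1, x = 3


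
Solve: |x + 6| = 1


An absolute value equation |expr| = 1 gives two cases:
Case 1: x + 6 = 1
  x = -5, so x = -5
Case 2: x + 6 = -1
  x = -7, so x = -7

x = -7, x = -5


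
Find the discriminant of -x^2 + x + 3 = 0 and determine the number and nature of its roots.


For ax^2 + bx + c = 0, discriminant D = b^2 - 4ac
Here a = -1, b = 1, c = 3
D = (1)^2 - 4(-1)(3) = 1 + 12 = 13

D = 13 > 0 but not a perfect square
The equation has 2 distinct real irrational roots.

Discriminant = 13, 2 distinct real irrational roots
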